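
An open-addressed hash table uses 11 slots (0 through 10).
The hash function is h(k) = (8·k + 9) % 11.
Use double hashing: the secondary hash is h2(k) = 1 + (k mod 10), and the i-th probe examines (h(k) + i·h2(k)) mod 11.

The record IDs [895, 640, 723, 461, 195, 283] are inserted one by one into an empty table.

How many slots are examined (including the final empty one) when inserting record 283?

2

895 hashes to 8; slot 8 is free => place at 8.
640 hashes to 3; slot 3 is free => place at 3.
723 hashes to 7; slot 7 is free => place at 7.
461 hashes to 1; slot 1 is free => place at 1.
195 hashes to 7, h2=6; 7 taken => place at 2.
283 hashes to 7, h2=4; 7 taken => place at 0.
Table: [283, 461, 195, 640, -, -, -, 723, 895, -, -]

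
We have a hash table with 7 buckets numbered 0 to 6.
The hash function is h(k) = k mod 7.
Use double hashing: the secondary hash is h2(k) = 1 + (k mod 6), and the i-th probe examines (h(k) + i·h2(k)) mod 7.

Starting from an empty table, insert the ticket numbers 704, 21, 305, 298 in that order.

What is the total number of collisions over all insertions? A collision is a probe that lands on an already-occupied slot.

2

704: h=4 -> slot 4
21: h=0 -> slot 0
305: h=4, h2=6, probe 4,3 -> slot 3
298: h=4, h2=5, probe 4,2 -> slot 2
Table: [21, -, 298, 305, 704, -, -]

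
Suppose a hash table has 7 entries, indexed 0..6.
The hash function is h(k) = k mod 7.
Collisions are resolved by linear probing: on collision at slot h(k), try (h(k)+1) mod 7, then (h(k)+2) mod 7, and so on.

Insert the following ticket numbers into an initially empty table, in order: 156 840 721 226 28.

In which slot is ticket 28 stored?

4

156 hashes to 2; slot 2 is free -> place at 2.
840 hashes to 0; slot 0 is free -> place at 0.
721 hashes to 0; 0 taken -> place at 1.
226 hashes to 2; 2 taken -> place at 3.
28 hashes to 0; 0,1,2,3 taken -> place at 4.
Table: [840, 721, 156, 226, 28, -, -]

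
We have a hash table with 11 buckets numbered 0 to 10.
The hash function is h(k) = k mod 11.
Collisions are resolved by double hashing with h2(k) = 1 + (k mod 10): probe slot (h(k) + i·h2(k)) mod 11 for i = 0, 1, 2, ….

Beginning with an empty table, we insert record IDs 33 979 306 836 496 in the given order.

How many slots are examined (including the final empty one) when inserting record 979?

33: h=0 → slot 0
979: h=0, h2=10, probe 0,10 → slot 10
306: h=9 → slot 9
836: h=0, h2=7, probe 0,7 → slot 7
496: h=1 → slot 1
Table: [33, 496, ., ., ., ., ., 836, ., 306, 979]

2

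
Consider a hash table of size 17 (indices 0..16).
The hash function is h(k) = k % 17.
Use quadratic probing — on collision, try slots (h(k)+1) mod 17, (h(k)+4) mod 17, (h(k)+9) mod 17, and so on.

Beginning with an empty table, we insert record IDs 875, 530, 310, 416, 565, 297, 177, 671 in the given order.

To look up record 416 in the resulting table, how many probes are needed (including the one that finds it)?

875: h=8 -> slot 8
530: h=3 -> slot 3
310: h=4 -> slot 4
416: h=8, probe 8,9 -> slot 9
565: h=4, probe 4,5 -> slot 5
297: h=8, probe 8,9,12 -> slot 12
177: h=7 -> slot 7
671: h=8, probe 8,9,12,0 -> slot 0
Table: [671, —, —, 530, 310, 565, —, 177, 875, 416, —, —, 297, —, —, —, —]
Lookup 416: h=8, probe 8,9 → found at 9.

2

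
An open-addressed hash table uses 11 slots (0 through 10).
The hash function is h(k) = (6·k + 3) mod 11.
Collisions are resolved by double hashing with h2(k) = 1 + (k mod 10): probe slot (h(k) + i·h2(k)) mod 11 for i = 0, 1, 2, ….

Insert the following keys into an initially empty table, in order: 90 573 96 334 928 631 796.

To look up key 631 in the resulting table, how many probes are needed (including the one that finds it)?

90 hashes to 4; slot 4 is free => place at 4.
573 hashes to 9; slot 9 is free => place at 9.
96 hashes to 7; slot 7 is free => place at 7.
334 hashes to 5; slot 5 is free => place at 5.
928 hashes to 5, h2=9; 5 taken => place at 3.
631 hashes to 5, h2=2; 5,7,9 taken => place at 0.
796 hashes to 5, h2=7; 5 taken => place at 1.
Table: [631, 796, ., 928, 90, 334, ., 96, ., 573, .]
Lookup 631: h=5, h2=2, probe 5,7,9,0 → found at 0.

4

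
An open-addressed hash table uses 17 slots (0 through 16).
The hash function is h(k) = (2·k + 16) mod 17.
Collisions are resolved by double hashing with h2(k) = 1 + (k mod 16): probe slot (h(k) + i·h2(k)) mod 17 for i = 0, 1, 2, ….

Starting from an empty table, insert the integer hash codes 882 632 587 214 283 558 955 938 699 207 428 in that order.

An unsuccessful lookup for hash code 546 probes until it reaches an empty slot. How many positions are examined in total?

Insert 882: h=12, slot 12 empty => index 12.
Insert 632: h=5, slot 5 empty => index 5.
Insert 587: h=0, slot 0 empty => index 0.
Insert 214: h=2, slot 2 empty => index 2.
Insert 283: h=4, slot 4 empty => index 4.
Insert 558: h=10, slot 10 empty => index 10.
Insert 955: h=5, h2=12, slots 5,0,12 occupied => index 7.
Insert 938: h=5, h2=11, slot 5 occupied => index 16.
Insert 699: h=3, slot 3 empty => index 3.
Insert 207: h=5, h2=16, slots 5,4,3,2 occupied => index 1.
Insert 428: h=5, h2=13, slots 5,1 occupied => index 14.
Table: [587, 207, 214, 699, 283, 632, —, 955, —, —, 558, —, 882, —, 428, —, 938]
Lookup 546: h=3, h2=3, probe 3,6 → slot 6 empty, not found.

2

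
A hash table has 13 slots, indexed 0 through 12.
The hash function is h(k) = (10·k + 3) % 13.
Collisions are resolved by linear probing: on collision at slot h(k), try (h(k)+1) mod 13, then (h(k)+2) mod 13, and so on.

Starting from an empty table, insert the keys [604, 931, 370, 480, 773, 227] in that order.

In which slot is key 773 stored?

Insert 604: h=11, slot 11 empty → index 11.
Insert 931: h=5, slot 5 empty → index 5.
Insert 370: h=11, slot 11 occupied → index 12.
Insert 480: h=6, slot 6 empty → index 6.
Insert 773: h=11, slots 11,12 occupied → index 0.
Insert 227: h=11, slots 11,12,0 occupied → index 1.
Table: [773, 227, _, _, _, 931, 480, _, _, _, _, 604, 370]

0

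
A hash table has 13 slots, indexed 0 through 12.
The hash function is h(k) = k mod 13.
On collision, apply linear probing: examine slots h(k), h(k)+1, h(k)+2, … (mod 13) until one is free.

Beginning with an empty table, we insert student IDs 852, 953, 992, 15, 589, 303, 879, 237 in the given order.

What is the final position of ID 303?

Insert 852: h=7, slot 7 empty -> index 7.
Insert 953: h=4, slot 4 empty -> index 4.
Insert 992: h=4, slot 4 occupied -> index 5.
Insert 15: h=2, slot 2 empty -> index 2.
Insert 589: h=4, slots 4,5 occupied -> index 6.
Insert 303: h=4, slots 4,5,6,7 occupied -> index 8.
Insert 879: h=8, slot 8 occupied -> index 9.
Insert 237: h=3, slot 3 empty -> index 3.
Table: [., ., 15, 237, 953, 992, 589, 852, 303, 879, ., ., .]

8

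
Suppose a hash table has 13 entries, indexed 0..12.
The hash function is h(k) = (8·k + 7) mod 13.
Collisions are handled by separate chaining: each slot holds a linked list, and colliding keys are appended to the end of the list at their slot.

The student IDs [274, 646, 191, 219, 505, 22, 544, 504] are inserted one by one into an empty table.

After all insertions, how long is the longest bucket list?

3

274 -> bucket 2
646 -> bucket 1
191 -> bucket 1 (collision)
219 -> bucket 4
505 -> bucket 4 (collision)
22 -> bucket 1 (collision)
544 -> bucket 4 (collision)
504 -> bucket 9
Final buckets:
0: —
1: 646 -> 191 -> 22
2: 274
3: —
4: 219 -> 505 -> 544
5: —
6: —
7: —
8: —
9: 504
10: —
11: —
12: —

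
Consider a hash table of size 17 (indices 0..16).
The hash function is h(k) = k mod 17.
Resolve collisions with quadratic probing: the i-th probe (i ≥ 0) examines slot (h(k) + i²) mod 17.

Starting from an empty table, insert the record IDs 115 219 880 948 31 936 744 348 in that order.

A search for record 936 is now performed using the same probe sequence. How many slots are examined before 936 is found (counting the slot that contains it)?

115 hashes to 13; slot 13 is free → place at 13.
219 hashes to 15; slot 15 is free → place at 15.
880 hashes to 13; 13 taken → place at 14.
948 hashes to 13; 13,14 taken → place at 0.
31 hashes to 14; 14,15 taken → place at 1.
936 hashes to 1; 1 taken → place at 2.
744 hashes to 13; 13,14,0 taken → place at 5.
348 hashes to 8; slot 8 is free → place at 8.
Table: [948, 31, 936, -, -, 744, -, -, 348, -, -, -, -, 115, 880, 219, -]
Lookup 936: h=1, probe 1,2 → found at 2.

2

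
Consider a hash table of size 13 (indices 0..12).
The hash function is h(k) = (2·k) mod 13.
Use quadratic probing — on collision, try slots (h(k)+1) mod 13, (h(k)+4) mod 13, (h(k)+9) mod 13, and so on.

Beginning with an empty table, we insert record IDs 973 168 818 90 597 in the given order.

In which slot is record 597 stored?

7

Insert 973: h=9, slot 9 empty => index 9.
Insert 168: h=11, slot 11 empty => index 11.
Insert 818: h=11, slot 11 occupied => index 12.
Insert 90: h=11, slots 11,12 occupied => index 2.
Insert 597: h=11, slots 11,12,2 occupied => index 7.
Table: [_, _, 90, _, _, _, _, 597, _, 973, _, 168, 818]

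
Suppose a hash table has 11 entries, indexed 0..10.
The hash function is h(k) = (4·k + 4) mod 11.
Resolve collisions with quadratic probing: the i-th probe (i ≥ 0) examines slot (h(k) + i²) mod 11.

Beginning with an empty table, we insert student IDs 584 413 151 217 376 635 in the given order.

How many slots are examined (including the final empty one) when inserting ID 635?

584 hashes to 8; slot 8 is free => place at 8.
413 hashes to 6; slot 6 is free => place at 6.
151 hashes to 3; slot 3 is free => place at 3.
217 hashes to 3; 3 taken => place at 4.
376 hashes to 1; slot 1 is free => place at 1.
635 hashes to 3; 3,4 taken => place at 7.
Table: [_, 376, _, 151, 217, _, 413, 635, 584, _, _]

3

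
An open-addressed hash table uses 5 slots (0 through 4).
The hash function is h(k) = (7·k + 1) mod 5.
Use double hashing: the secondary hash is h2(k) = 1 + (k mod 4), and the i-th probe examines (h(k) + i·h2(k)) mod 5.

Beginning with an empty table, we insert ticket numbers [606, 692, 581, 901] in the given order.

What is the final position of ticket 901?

Insert 606: h=3, slot 3 empty → index 3.
Insert 692: h=0, slot 0 empty → index 0.
Insert 581: h=3, h2=2, slots 3,0 occupied → index 2.
Insert 901: h=3, h2=2, slots 3,0,2 occupied → index 4.
Table: [692, ., 581, 606, 901]

4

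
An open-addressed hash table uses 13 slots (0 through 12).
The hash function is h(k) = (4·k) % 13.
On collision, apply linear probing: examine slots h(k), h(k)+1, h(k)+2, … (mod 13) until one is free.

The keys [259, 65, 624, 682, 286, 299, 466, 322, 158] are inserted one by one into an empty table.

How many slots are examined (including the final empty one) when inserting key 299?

259: h=9 -> slot 9
65: h=0 -> slot 0
624: h=0, probe 0,1 -> slot 1
682: h=11 -> slot 11
286: h=0, probe 0,1,2 -> slot 2
299: h=0, probe 0,1,2,3 -> slot 3
466: h=5 -> slot 5
322: h=1, probe 1,2,3,4 -> slot 4
158: h=8 -> slot 8
Table: [65, 624, 286, 299, 322, 466, ∅, ∅, 158, 259, ∅, 682, ∅]

4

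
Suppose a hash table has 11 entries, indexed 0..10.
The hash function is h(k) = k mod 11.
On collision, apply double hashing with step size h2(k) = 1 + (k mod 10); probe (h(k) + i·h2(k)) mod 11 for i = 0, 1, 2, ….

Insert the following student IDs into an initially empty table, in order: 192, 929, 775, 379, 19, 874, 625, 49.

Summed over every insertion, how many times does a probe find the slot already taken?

192 hashes to 5; slot 5 is free → place at 5.
929 hashes to 5, h2=10; 5 taken → place at 4.
775 hashes to 5, h2=6; 5 taken → place at 0.
379 hashes to 5, h2=10; 5,4 taken → place at 3.
19 hashes to 8; slot 8 is free → place at 8.
874 hashes to 5, h2=5; 5 taken → place at 10.
625 hashes to 9; slot 9 is free → place at 9.
49 hashes to 5, h2=10; 5,4,3 taken → place at 2.
Table: [775, -, 49, 379, 929, 192, -, -, 19, 625, 874]

8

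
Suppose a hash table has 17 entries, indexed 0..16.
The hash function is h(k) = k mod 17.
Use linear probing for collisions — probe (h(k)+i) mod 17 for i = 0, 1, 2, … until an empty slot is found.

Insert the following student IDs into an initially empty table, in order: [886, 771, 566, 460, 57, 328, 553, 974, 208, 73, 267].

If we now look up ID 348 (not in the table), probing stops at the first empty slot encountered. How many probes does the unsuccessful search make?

Insert 886: h=2, slot 2 empty => index 2.
Insert 771: h=6, slot 6 empty => index 6.
Insert 566: h=5, slot 5 empty => index 5.
Insert 460: h=1, slot 1 empty => index 1.
Insert 57: h=6, slot 6 occupied => index 7.
Insert 328: h=5, slots 5,6,7 occupied => index 8.
Insert 553: h=9, slot 9 empty => index 9.
Insert 974: h=5, slots 5,6,7,8,9 occupied => index 10.
Insert 208: h=4, slot 4 empty => index 4.
Insert 73: h=5, slots 5,6,7,8,9,10 occupied => index 11.
Insert 267: h=12, slot 12 empty => index 12.
Table: [., 460, 886, ., 208, 566, 771, 57, 328, 553, 974, 73, 267, ., ., ., .]
Lookup 348: h=8, probe 8,9,10,11,12,13 → slot 13 empty, not found.

6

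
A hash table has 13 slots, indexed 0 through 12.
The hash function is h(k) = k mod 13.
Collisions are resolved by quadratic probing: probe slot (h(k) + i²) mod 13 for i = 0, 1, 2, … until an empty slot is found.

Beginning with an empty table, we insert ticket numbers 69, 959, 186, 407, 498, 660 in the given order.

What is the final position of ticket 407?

8

69: h=4 → slot 4
959: h=10 → slot 10
186: h=4, probe 4,5 → slot 5
407: h=4, probe 4,5,8 → slot 8
498: h=4, probe 4,5,8,0 → slot 0
660: h=10, probe 10,11 → slot 11
Table: [498, _, _, _, 69, 186, _, _, 407, _, 959, 660, _]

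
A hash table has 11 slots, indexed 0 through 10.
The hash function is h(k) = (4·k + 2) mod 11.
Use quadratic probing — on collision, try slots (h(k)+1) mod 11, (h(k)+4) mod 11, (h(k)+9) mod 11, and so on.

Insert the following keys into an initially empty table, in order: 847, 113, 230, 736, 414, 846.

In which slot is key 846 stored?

847 hashes to 2; slot 2 is free => place at 2.
113 hashes to 3; slot 3 is free => place at 3.
230 hashes to 9; slot 9 is free => place at 9.
736 hashes to 9; 9 taken => place at 10.
414 hashes to 8; slot 8 is free => place at 8.
846 hashes to 9; 9,10,2 taken => place at 7.
Table: [—, —, 847, 113, —, —, —, 846, 414, 230, 736]

7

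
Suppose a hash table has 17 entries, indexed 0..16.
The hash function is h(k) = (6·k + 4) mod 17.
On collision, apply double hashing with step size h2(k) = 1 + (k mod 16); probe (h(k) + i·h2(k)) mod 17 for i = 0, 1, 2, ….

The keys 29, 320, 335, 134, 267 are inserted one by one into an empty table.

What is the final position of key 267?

29: h=8 => slot 8
320: h=3 => slot 3
335: h=8, h2=16, probe 8,7 => slot 7
134: h=9 => slot 9
267: h=8, h2=12, probe 8,3,15 => slot 15
Table: [—, —, —, 320, —, —, —, 335, 29, 134, —, —, —, —, —, 267, —]

15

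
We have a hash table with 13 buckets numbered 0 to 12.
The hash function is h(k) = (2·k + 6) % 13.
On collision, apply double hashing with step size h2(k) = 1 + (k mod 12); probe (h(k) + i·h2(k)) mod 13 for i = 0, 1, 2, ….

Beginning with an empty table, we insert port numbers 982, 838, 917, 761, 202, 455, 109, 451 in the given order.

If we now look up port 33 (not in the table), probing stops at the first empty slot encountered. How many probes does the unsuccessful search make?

3

982: h=7 => slot 7
838: h=5 => slot 5
917: h=7, h2=6, probe 7,0 => slot 0
761: h=7, h2=6, probe 7,0,6 => slot 6
202: h=7, h2=11, probe 7,5,3 => slot 3
455: h=6, h2=12, probe 6,5,4 => slot 4
109: h=3, h2=2, probe 3,5,7,9 => slot 9
451: h=11 => slot 11
Table: [917, —, —, 202, 455, 838, 761, 982, —, 109, —, 451, —]
Lookup 33: h=7, h2=10, probe 7,4,1 → slot 1 empty, not found.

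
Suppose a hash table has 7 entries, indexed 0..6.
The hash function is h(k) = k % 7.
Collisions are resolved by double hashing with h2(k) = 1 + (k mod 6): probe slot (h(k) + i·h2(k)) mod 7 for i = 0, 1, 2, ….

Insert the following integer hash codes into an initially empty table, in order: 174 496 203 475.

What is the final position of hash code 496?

174: h=6 => slot 6
496: h=6, h2=5, probe 6,4 => slot 4
203: h=0 => slot 0
475: h=6, h2=2, probe 6,1 => slot 1
Table: [203, 475, -, -, 496, -, 174]

4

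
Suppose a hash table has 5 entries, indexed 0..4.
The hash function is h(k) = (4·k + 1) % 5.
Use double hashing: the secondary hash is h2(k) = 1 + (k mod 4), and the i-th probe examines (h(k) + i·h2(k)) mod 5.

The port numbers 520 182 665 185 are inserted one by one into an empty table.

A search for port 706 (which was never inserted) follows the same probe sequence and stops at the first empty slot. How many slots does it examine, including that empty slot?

5

520: h=1 → slot 1
182: h=4 → slot 4
665: h=1, h2=2, probe 1,3 → slot 3
185: h=1, h2=2, probe 1,3,0 → slot 0
Table: [185, 520, ∅, 665, 182]
Lookup 706: h=0, h2=3, probe 0,3,1,4,2 → slot 2 empty, not found.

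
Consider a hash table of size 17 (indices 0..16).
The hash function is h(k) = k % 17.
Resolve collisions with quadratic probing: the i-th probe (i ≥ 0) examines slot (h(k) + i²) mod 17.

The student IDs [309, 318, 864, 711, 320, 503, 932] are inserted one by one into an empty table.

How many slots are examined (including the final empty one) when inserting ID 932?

309: h=3 -> slot 3
318: h=12 -> slot 12
864: h=14 -> slot 14
711: h=14, probe 14,15 -> slot 15
320: h=14, probe 14,15,1 -> slot 1
503: h=10 -> slot 10
932: h=14, probe 14,15,1,6 -> slot 6
Table: [_, 320, _, 309, _, _, 932, _, _, _, 503, _, 318, _, 864, 711, _]

4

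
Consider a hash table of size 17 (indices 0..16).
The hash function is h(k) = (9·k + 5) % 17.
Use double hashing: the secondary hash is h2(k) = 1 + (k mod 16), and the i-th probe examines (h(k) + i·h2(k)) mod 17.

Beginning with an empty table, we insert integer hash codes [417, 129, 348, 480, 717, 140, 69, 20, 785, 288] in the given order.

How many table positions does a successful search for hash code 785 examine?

417 hashes to 1; slot 1 is free => place at 1.
129 hashes to 10; slot 10 is free => place at 10.
348 hashes to 9; slot 9 is free => place at 9.
480 hashes to 7; slot 7 is free => place at 7.
717 hashes to 15; slot 15 is free => place at 15.
140 hashes to 7, h2=13; 7 taken => place at 3.
69 hashes to 14; slot 14 is free => place at 14.
20 hashes to 15, h2=5; 15,3 taken => place at 8.
785 hashes to 15, h2=2; 15 taken => place at 0.
288 hashes to 13; slot 13 is free => place at 13.
Table: [785, 417, ∅, 140, ∅, ∅, ∅, 480, 20, 348, 129, ∅, ∅, 288, 69, 717, ∅]
Lookup 785: h=15, h2=2, probe 15,0 → found at 0.

2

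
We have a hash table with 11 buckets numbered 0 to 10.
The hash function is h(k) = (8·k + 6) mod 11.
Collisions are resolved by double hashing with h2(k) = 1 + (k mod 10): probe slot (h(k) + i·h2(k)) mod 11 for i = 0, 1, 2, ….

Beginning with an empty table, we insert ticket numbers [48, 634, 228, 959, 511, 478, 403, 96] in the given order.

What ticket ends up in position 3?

48 hashes to 5; slot 5 is free => place at 5.
634 hashes to 7; slot 7 is free => place at 7.
228 hashes to 4; slot 4 is free => place at 4.
959 hashes to 0; slot 0 is free => place at 0.
511 hashes to 2; slot 2 is free => place at 2.
478 hashes to 2, h2=9; 2,0 taken => place at 9.
403 hashes to 7, h2=4; 7,0,4 taken => place at 8.
96 hashes to 4, h2=7; 4,0,7 taken => place at 3.
Table: [959, —, 511, 96, 228, 48, —, 634, 403, 478, —]

96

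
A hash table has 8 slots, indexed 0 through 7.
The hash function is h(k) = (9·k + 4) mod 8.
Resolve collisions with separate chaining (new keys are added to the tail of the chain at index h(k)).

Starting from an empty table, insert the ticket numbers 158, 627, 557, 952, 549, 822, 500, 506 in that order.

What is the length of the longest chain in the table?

2

158 -> bucket 2
627 -> bucket 7
557 -> bucket 1
952 -> bucket 4
549 -> bucket 1 (collision)
822 -> bucket 2 (collision)
500 -> bucket 0
506 -> bucket 6
Final buckets:
0: 500
1: 557 -> 549
2: 158 -> 822
3: -
4: 952
5: -
6: 506
7: 627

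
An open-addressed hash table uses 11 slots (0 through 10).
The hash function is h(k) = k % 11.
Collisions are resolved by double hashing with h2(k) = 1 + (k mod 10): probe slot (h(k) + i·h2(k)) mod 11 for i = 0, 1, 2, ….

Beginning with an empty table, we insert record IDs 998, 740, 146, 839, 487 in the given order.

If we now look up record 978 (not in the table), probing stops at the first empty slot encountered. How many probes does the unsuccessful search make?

3

Insert 998: h=8, slot 8 empty => index 8.
Insert 740: h=3, slot 3 empty => index 3.
Insert 146: h=3, h2=7, slot 3 occupied => index 10.
Insert 839: h=3, h2=10, slot 3 occupied => index 2.
Insert 487: h=3, h2=8, slot 3 occupied => index 0.
Table: [487, -, 839, 740, -, -, -, -, 998, -, 146]
Lookup 978: h=10, h2=9, probe 10,8,6 → slot 6 empty, not found.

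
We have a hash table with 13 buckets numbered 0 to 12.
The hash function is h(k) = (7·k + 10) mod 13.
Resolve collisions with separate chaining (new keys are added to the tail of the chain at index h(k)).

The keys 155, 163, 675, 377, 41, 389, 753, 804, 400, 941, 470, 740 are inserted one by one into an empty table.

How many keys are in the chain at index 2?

Insert 155: h=3, bucket 3 empty -> new chain.
Insert 163: h=7, bucket 7 empty -> new chain.
Insert 675: h=3, bucket 3 nonempty -> append to chain.
Insert 377: h=10, bucket 10 empty -> new chain.
Insert 41: h=11, bucket 11 empty -> new chain.
Insert 389: h=3, bucket 3 nonempty -> append to chain.
Insert 753: h=3, bucket 3 nonempty -> append to chain.
Insert 804: h=9, bucket 9 empty -> new chain.
Insert 400: h=2, bucket 2 empty -> new chain.
Insert 941: h=6, bucket 6 empty -> new chain.
Insert 470: h=11, bucket 11 nonempty -> append to chain.
Insert 740: h=3, bucket 3 nonempty -> append to chain.
Final buckets:
0: _
1: _
2: 400
3: 155 -> 675 -> 389 -> 753 -> 740
4: _
5: _
6: 941
7: 163
8: _
9: 804
10: 377
11: 41 -> 470
12: _

1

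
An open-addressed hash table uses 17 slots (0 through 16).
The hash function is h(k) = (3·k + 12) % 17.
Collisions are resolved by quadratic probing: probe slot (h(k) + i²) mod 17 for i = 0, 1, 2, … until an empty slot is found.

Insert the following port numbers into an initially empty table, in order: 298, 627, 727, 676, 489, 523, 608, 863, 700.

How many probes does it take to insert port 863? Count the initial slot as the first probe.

6

Insert 298: h=5, slot 5 empty -> index 5.
Insert 627: h=6, slot 6 empty -> index 6.
Insert 727: h=0, slot 0 empty -> index 0.
Insert 676: h=0, slot 0 occupied -> index 1.
Insert 489: h=0, slots 0,1 occupied -> index 4.
Insert 523: h=0, slots 0,1,4 occupied -> index 9.
Insert 608: h=0, slots 0,1,4,9 occupied -> index 16.
Insert 863: h=0, slots 0,1,4,9,16 occupied -> index 8.
Insert 700: h=4, slots 4,5,8 occupied -> index 13.
Table: [727, 676, _, _, 489, 298, 627, _, 863, 523, _, _, _, 700, _, _, 608]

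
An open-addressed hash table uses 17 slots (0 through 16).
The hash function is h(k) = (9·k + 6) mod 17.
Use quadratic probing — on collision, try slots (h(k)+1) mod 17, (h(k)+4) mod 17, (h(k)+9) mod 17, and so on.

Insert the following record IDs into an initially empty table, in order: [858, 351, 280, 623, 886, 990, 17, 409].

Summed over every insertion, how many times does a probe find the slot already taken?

Insert 858: h=10, slot 10 empty → index 10.
Insert 351: h=3, slot 3 empty → index 3.
Insert 280: h=10, slot 10 occupied → index 11.
Insert 623: h=3, slot 3 occupied → index 4.
Insert 886: h=7, slot 7 empty → index 7.
Insert 990: h=8, slot 8 empty → index 8.
Insert 17: h=6, slot 6 empty → index 6.
Insert 409: h=15, slot 15 empty → index 15.
Table: [., ., ., 351, 623, ., 17, 886, 990, ., 858, 280, ., ., ., 409, .]

2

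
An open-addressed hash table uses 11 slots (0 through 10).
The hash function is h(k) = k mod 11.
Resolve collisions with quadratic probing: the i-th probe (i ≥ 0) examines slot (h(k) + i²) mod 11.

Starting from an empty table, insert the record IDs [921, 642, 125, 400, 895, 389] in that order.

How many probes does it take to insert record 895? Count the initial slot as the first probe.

5

921: h=8 → slot 8
642: h=4 → slot 4
125: h=4, probe 4,5 → slot 5
400: h=4, probe 4,5,8,2 → slot 2
895: h=4, probe 4,5,8,2,9 → slot 9
389: h=4, probe 4,5,8,2,9,7 → slot 7
Table: [., ., 400, ., 642, 125, ., 389, 921, 895, .]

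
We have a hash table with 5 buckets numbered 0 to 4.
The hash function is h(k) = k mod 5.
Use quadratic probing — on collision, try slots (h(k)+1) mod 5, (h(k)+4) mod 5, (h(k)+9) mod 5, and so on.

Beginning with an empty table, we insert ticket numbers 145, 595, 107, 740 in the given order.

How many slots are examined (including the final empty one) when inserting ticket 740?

3

145: h=0 -> slot 0
595: h=0, probe 0,1 -> slot 1
107: h=2 -> slot 2
740: h=0, probe 0,1,4 -> slot 4
Table: [145, 595, 107, -, 740]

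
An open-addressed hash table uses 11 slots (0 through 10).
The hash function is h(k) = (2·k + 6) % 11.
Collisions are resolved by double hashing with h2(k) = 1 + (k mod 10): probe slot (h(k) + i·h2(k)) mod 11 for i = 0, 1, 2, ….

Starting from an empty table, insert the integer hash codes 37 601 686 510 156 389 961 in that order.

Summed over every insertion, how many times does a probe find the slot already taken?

5

37 hashes to 3; slot 3 is free → place at 3.
601 hashes to 9; slot 9 is free → place at 9.
686 hashes to 3, h2=7; 3 taken → place at 10.
510 hashes to 3, h2=1; 3 taken → place at 4.
156 hashes to 10, h2=7; 10 taken → place at 6.
389 hashes to 3, h2=10; 3 taken → place at 2.
961 hashes to 3, h2=2; 3 taken → place at 5.
Table: [_, _, 389, 37, 510, 961, 156, _, _, 601, 686]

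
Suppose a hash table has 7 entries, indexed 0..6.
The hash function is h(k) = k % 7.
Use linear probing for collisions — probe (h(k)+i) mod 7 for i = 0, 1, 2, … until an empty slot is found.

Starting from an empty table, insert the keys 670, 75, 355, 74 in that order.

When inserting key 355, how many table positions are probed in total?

670: h=5 -> slot 5
75: h=5, probe 5,6 -> slot 6
355: h=5, probe 5,6,0 -> slot 0
74: h=4 -> slot 4
Table: [355, ∅, ∅, ∅, 74, 670, 75]

3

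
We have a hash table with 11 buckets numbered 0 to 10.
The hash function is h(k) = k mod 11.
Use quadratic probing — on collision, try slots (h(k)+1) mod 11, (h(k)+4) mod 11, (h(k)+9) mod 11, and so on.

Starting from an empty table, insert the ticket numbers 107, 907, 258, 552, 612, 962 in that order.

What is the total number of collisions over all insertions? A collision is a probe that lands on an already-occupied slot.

3

Insert 107: h=8, slot 8 empty → index 8.
Insert 907: h=5, slot 5 empty → index 5.
Insert 258: h=5, slot 5 occupied → index 6.
Insert 552: h=2, slot 2 empty → index 2.
Insert 612: h=7, slot 7 empty → index 7.
Insert 962: h=5, slots 5,6 occupied → index 9.
Table: [—, —, 552, —, —, 907, 258, 612, 107, 962, —]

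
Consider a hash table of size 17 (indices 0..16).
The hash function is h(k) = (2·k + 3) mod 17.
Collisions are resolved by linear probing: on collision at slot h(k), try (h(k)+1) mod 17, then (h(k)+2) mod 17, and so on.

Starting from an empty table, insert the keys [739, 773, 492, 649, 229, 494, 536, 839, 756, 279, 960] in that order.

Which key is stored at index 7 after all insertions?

756

739 hashes to 2; slot 2 is free -> place at 2.
773 hashes to 2; 2 taken -> place at 3.
492 hashes to 1; slot 1 is free -> place at 1.
649 hashes to 9; slot 9 is free -> place at 9.
229 hashes to 2; 2,3 taken -> place at 4.
494 hashes to 5; slot 5 is free -> place at 5.
536 hashes to 4; 4,5 taken -> place at 6.
839 hashes to 15; slot 15 is free -> place at 15.
756 hashes to 2; 2,3,4,5,6 taken -> place at 7.
279 hashes to 0; slot 0 is free -> place at 0.
960 hashes to 2; 2,3,4,5,6,7 taken -> place at 8.
Table: [279, 492, 739, 773, 229, 494, 536, 756, 960, 649, —, —, —, —, —, 839, —]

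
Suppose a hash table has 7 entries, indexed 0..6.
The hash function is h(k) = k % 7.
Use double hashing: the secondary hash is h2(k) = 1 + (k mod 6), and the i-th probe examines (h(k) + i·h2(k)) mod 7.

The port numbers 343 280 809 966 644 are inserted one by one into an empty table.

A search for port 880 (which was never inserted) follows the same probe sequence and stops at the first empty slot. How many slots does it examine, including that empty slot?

4

343: h=0 => slot 0
280: h=0, h2=5, probe 0,5 => slot 5
809: h=4 => slot 4
966: h=0, h2=1, probe 0,1 => slot 1
644: h=0, h2=3, probe 0,3 => slot 3
Table: [343, 966, _, 644, 809, 280, _]
Lookup 880: h=5, h2=5, probe 5,3,1,6 → slot 6 empty, not found.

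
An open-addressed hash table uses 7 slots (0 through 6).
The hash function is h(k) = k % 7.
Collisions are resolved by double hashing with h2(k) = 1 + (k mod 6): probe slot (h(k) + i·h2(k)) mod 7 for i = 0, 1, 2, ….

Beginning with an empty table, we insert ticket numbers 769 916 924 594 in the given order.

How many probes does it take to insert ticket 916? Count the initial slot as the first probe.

2

769 hashes to 6; slot 6 is free -> place at 6.
916 hashes to 6, h2=5; 6 taken -> place at 4.
924 hashes to 0; slot 0 is free -> place at 0.
594 hashes to 6, h2=1; 6,0 taken -> place at 1.
Table: [924, 594, _, _, 916, _, 769]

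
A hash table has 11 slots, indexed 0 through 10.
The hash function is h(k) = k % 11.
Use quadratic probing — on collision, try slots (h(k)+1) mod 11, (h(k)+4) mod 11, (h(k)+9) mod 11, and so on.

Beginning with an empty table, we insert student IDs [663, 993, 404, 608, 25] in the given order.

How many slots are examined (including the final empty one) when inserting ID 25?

663 hashes to 3; slot 3 is free => place at 3.
993 hashes to 3; 3 taken => place at 4.
404 hashes to 8; slot 8 is free => place at 8.
608 hashes to 3; 3,4 taken => place at 7.
25 hashes to 3; 3,4,7 taken => place at 1.
Table: [—, 25, —, 663, 993, —, —, 608, 404, —, —]

4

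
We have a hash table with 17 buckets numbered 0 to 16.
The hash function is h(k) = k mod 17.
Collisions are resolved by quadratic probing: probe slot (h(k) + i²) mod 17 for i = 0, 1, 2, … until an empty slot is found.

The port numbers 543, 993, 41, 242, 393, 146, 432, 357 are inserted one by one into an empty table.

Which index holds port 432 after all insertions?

11

543 hashes to 16; slot 16 is free -> place at 16.
993 hashes to 7; slot 7 is free -> place at 7.
41 hashes to 7; 7 taken -> place at 8.
242 hashes to 4; slot 4 is free -> place at 4.
393 hashes to 2; slot 2 is free -> place at 2.
146 hashes to 10; slot 10 is free -> place at 10.
432 hashes to 7; 7,8 taken -> place at 11.
357 hashes to 0; slot 0 is free -> place at 0.
Table: [357, ., 393, ., 242, ., ., 993, 41, ., 146, 432, ., ., ., ., 543]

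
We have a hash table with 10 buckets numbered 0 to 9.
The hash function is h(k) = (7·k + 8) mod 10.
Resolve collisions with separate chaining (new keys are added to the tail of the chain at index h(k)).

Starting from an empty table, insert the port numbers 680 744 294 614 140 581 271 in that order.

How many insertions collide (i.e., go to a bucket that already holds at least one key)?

4

Insert 680: h=8, bucket 8 empty -> new chain.
Insert 744: h=6, bucket 6 empty -> new chain.
Insert 294: h=6, bucket 6 nonempty -> append to chain.
Insert 614: h=6, bucket 6 nonempty -> append to chain.
Insert 140: h=8, bucket 8 nonempty -> append to chain.
Insert 581: h=5, bucket 5 empty -> new chain.
Insert 271: h=5, bucket 5 nonempty -> append to chain.
Final buckets:
0: ∅
1: ∅
2: ∅
3: ∅
4: ∅
5: 581 -> 271
6: 744 -> 294 -> 614
7: ∅
8: 680 -> 140
9: ∅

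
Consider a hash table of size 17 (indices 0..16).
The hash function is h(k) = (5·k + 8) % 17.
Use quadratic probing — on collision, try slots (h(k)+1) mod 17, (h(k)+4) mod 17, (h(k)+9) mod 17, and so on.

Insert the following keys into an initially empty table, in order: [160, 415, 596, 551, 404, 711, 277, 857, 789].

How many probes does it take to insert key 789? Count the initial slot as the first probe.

6

Insert 160: h=9, slot 9 empty => index 9.
Insert 415: h=9, slot 9 occupied => index 10.
Insert 596: h=13, slot 13 empty => index 13.
Insert 551: h=9, slots 9,10,13 occupied => index 1.
Insert 404: h=5, slot 5 empty => index 5.
Insert 711: h=10, slot 10 occupied => index 11.
Insert 277: h=16, slot 16 empty => index 16.
Insert 857: h=9, slots 9,10,13,1 occupied => index 8.
Insert 789: h=9, slots 9,10,13,1,8 occupied => index 0.
Table: [789, 551, _, _, _, 404, _, _, 857, 160, 415, 711, _, 596, _, _, 277]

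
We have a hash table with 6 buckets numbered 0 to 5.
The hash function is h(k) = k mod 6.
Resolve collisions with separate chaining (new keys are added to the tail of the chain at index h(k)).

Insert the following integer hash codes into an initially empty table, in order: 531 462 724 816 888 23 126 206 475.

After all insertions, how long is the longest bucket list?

531 → bucket 3
462 → bucket 0
724 → bucket 4
816 → bucket 0 (collision)
888 → bucket 0 (collision)
23 → bucket 5
126 → bucket 0 (collision)
206 → bucket 2
475 → bucket 1
Final buckets:
0: 462 -> 816 -> 888 -> 126
1: 475
2: 206
3: 531
4: 724
5: 23

4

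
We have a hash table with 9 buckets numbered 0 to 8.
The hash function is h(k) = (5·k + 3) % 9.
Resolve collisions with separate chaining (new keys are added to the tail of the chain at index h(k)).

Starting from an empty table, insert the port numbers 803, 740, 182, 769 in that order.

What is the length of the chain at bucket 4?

803 → bucket 4
740 → bucket 4 (collision)
182 → bucket 4 (collision)
769 → bucket 5
Final buckets:
0: _
1: _
2: _
3: _
4: 803 -> 740 -> 182
5: 769
6: _
7: _
8: _

3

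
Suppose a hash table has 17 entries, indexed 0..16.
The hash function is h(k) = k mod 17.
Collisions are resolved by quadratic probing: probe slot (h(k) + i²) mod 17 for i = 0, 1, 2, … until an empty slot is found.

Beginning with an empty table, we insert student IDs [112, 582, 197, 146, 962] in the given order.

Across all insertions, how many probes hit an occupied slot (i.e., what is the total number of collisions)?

6

112 hashes to 10; slot 10 is free => place at 10.
582 hashes to 4; slot 4 is free => place at 4.
197 hashes to 10; 10 taken => place at 11.
146 hashes to 10; 10,11 taken => place at 14.
962 hashes to 10; 10,11,14 taken => place at 2.
Table: [-, -, 962, -, 582, -, -, -, -, -, 112, 197, -, -, 146, -, -]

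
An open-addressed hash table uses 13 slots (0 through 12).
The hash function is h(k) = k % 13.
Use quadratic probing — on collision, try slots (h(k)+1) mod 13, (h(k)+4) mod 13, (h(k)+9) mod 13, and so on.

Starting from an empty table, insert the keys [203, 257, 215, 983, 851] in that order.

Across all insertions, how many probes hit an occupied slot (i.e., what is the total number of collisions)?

1

203 hashes to 8; slot 8 is free -> place at 8.
257 hashes to 10; slot 10 is free -> place at 10.
215 hashes to 7; slot 7 is free -> place at 7.
983 hashes to 8; 8 taken -> place at 9.
851 hashes to 6; slot 6 is free -> place at 6.
Table: [—, —, —, —, —, —, 851, 215, 203, 983, 257, —, —]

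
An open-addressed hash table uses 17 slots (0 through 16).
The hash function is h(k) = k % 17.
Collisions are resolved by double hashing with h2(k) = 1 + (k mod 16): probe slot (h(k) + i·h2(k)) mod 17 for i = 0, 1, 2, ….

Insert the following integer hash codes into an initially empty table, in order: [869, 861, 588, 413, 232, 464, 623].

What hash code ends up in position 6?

869 hashes to 2; slot 2 is free => place at 2.
861 hashes to 11; slot 11 is free => place at 11.
588 hashes to 10; slot 10 is free => place at 10.
413 hashes to 5; slot 5 is free => place at 5.
232 hashes to 11, h2=9; 11 taken => place at 3.
464 hashes to 5, h2=1; 5 taken => place at 6.
623 hashes to 11, h2=16; 11,10 taken => place at 9.
Table: [-, -, 869, 232, -, 413, 464, -, -, 623, 588, 861, -, -, -, -, -]

464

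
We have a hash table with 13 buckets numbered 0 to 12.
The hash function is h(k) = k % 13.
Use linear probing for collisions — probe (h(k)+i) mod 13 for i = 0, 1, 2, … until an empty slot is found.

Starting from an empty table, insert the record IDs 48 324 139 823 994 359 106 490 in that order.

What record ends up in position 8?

359

Insert 48: h=9, slot 9 empty → index 9.
Insert 324: h=12, slot 12 empty → index 12.
Insert 139: h=9, slot 9 occupied → index 10.
Insert 823: h=4, slot 4 empty → index 4.
Insert 994: h=6, slot 6 empty → index 6.
Insert 359: h=8, slot 8 empty → index 8.
Insert 106: h=2, slot 2 empty → index 2.
Insert 490: h=9, slots 9,10 occupied → index 11.
Table: [-, -, 106, -, 823, -, 994, -, 359, 48, 139, 490, 324]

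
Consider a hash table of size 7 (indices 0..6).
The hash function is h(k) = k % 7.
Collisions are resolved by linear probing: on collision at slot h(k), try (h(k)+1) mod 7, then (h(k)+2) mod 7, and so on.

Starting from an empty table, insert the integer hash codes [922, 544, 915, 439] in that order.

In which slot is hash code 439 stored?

922: h=5 => slot 5
544: h=5, probe 5,6 => slot 6
915: h=5, probe 5,6,0 => slot 0
439: h=5, probe 5,6,0,1 => slot 1
Table: [915, 439, —, —, —, 922, 544]

1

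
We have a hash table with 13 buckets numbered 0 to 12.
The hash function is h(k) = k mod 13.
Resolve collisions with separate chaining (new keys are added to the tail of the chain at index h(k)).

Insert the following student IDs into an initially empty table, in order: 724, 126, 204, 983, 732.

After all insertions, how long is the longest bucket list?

724 -> bucket 9
126 -> bucket 9 (collision)
204 -> bucket 9 (collision)
983 -> bucket 8
732 -> bucket 4
Final buckets:
0: .
1: .
2: .
3: .
4: 732
5: .
6: .
7: .
8: 983
9: 724 -> 126 -> 204
10: .
11: .
12: .

3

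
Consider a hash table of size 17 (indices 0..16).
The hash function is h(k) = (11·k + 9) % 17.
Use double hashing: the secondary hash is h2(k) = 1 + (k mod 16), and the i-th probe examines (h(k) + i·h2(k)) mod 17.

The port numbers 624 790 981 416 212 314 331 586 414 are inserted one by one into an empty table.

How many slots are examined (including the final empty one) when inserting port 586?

6

624 hashes to 5; slot 5 is free → place at 5.
790 hashes to 12; slot 12 is free → place at 12.
981 hashes to 5, h2=6; 5 taken → place at 11.
416 hashes to 12, h2=1; 12 taken → place at 13.
212 hashes to 12, h2=5; 12 taken → place at 0.
314 hashes to 12, h2=11; 12 taken → place at 6.
331 hashes to 12, h2=12; 12 taken → place at 7.
586 hashes to 12, h2=11; 12,6,0,11,5 taken → place at 16.
414 hashes to 7, h2=15; 7,5 taken → place at 3.
Table: [212, ., ., 414, ., 624, 314, 331, ., ., ., 981, 790, 416, ., ., 586]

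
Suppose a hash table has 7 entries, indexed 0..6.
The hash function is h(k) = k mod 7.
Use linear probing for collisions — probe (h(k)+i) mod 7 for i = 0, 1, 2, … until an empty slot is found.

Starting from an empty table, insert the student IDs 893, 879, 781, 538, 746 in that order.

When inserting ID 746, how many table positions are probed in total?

893 hashes to 4; slot 4 is free → place at 4.
879 hashes to 4; 4 taken → place at 5.
781 hashes to 4; 4,5 taken → place at 6.
538 hashes to 6; 6 taken → place at 0.
746 hashes to 4; 4,5,6,0 taken → place at 1.
Table: [538, 746, _, _, 893, 879, 781]

5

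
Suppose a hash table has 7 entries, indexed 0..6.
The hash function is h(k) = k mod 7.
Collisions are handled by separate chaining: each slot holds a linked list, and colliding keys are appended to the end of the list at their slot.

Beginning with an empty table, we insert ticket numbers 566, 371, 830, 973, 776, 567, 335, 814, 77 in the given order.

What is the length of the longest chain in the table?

4

566 -> bucket 6
371 -> bucket 0
830 -> bucket 4
973 -> bucket 0 (collision)
776 -> bucket 6 (collision)
567 -> bucket 0 (collision)
335 -> bucket 6 (collision)
814 -> bucket 2
77 -> bucket 0 (collision)
Final buckets:
0: 371 -> 973 -> 567 -> 77
1: —
2: 814
3: —
4: 830
5: —
6: 566 -> 776 -> 335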